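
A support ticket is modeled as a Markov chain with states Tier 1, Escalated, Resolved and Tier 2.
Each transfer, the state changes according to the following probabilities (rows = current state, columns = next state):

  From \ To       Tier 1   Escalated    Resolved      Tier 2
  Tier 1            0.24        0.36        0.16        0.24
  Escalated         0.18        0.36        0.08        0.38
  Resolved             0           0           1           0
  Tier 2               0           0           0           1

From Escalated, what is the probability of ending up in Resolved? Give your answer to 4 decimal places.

0.2125

Let h(s) be the probability of absorption at Resolved starting from transient state s. Then h(Resolved) = 1 and h(Tier 2) = 0. By first-step analysis:
h(Tier 1) = 0.24·h(Tier 1) + 0.36·h(Escalated) + 0.16·1 + 0.24·0
h(Escalated) = 0.18·h(Tier 1) + 0.36·h(Escalated) + 0.08·1 + 0.38·0
Solving: h(Tier 1) = 0.3112, h(Escalated) = 0.2125.
Starting from Escalated, the probability is 0.2125.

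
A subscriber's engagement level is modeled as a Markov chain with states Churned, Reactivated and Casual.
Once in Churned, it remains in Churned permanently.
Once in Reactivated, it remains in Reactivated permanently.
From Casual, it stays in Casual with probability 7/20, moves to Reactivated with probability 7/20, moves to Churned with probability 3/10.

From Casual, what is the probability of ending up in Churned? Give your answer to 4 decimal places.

Let h(s) be the probability of absorption at Churned starting from transient state s. Then h(Churned) = 1 and h(Reactivated) = 0. By first-step analysis:
h(Casual) = 0.3·1 + 0.35·0 + 0.35·h(Casual)
Solving: h(Casual) = 0.4615.
Starting from Casual, the probability is 0.4615.

0.4615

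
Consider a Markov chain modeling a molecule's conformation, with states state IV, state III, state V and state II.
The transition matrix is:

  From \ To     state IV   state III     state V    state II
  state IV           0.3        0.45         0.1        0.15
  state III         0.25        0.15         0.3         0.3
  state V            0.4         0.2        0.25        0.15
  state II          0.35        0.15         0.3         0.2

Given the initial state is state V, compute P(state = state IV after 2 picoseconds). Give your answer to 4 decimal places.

Propagate the distribution vector 2 picoseconds from state V.
After 0 picoseconds: (0.0000, 0.0000, 1.0000, 0.0000)
After 1 picosecond: (0.4000, 0.2000, 0.2500, 0.1500)
After 2 picoseconds: (0.3225, 0.2825, 0.2075, 0.1875)
P(in state IV after 2 picoseconds) = 0.3225

0.3225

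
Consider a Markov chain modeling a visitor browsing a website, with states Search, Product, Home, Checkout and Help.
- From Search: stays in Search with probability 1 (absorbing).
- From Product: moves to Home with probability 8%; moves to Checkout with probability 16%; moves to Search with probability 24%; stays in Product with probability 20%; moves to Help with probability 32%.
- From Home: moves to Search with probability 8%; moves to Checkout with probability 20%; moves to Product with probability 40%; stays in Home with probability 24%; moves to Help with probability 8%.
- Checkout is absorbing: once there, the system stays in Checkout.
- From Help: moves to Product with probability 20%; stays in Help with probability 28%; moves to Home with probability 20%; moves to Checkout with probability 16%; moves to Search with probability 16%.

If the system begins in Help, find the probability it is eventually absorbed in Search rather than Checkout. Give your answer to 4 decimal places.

0.4961

Let h(s) be the probability of absorption at Search starting from transient state s. Then h(Search) = 1 and h(Checkout) = 0. By first-step analysis:
h(Product) = 0.24·1 + 0.2·h(Product) + 0.08·h(Home) + 0.16·0 + 0.32·h(Help)
h(Home) = 0.08·1 + 0.4·h(Product) + 0.24·h(Home) + 0.2·0 + 0.08·h(Help)
h(Help) = 0.16·1 + 0.2·h(Product) + 0.2·h(Home) + 0.16·0 + 0.28·h(Help)
Solving: h(Product) = 0.5427, h(Home) = 0.4431, h(Help) = 0.4961.
Starting from Help, the probability is 0.4961.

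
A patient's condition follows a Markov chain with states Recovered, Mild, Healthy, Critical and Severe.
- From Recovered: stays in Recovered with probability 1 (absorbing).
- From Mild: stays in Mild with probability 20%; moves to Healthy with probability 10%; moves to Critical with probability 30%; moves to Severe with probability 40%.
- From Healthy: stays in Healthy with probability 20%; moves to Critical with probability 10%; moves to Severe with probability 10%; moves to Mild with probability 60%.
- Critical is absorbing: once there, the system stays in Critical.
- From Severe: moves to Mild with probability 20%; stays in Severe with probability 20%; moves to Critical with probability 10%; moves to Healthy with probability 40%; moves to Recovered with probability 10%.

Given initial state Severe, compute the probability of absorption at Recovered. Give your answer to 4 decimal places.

0.2148

Let h(s) be the probability of absorption at Recovered starting from transient state s. Then h(Recovered) = 1 and h(Critical) = 0. By first-step analysis:
h(Mild) = 0.2·h(Mild) + 0.1·h(Healthy) + 0.3·0 + 0.4·h(Severe)
h(Healthy) = 0.6·h(Mild) + 0.2·h(Healthy) + 0.1·0 + 0.1·h(Severe)
h(Severe) = 0.1·1 + 0.2·h(Mild) + 0.4·h(Healthy) + 0.1·0 + 0.2·h(Severe)
Solving: h(Mild) = 0.1222, h(Healthy) = 0.1185, h(Severe) = 0.2148.
Starting from Severe, the probability is 0.2148.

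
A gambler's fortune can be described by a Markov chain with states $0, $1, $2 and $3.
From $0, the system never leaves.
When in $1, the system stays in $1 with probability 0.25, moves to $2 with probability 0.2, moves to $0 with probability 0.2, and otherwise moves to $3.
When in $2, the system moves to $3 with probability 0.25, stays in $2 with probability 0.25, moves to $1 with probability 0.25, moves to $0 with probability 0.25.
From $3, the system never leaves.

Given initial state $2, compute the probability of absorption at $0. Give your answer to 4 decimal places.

0.4634

Let h(s) be the probability of absorption at $0 starting from transient state s. Then h($0) = 1 and h($3) = 0. By first-step analysis:
h($1) = 0.2·1 + 0.25·h($1) + 0.2·h($2) + 0.35·0
h($2) = 0.25·1 + 0.25·h($1) + 0.25·h($2) + 0.25·0
Solving: h($1) = 0.3902, h($2) = 0.4634.
Starting from $2, the probability is 0.4634.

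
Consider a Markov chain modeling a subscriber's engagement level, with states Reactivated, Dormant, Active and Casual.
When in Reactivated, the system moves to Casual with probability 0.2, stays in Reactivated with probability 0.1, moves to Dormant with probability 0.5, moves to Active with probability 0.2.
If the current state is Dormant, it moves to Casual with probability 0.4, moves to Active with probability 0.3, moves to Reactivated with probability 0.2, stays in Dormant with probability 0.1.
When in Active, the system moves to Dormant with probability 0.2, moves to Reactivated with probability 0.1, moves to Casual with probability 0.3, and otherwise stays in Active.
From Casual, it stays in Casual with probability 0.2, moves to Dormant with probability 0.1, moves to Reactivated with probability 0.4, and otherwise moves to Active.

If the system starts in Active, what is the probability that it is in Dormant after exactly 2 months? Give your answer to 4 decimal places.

0.1800

Propagate the distribution vector 2 months from Active.
After 0 months: (0.0000, 0.0000, 1.0000, 0.0000)
After 1 month: (0.1000, 0.2000, 0.4000, 0.3000)
After 2 months: (0.2100, 0.1800, 0.3300, 0.2800)
P(in Dormant after 2 months) = 0.1800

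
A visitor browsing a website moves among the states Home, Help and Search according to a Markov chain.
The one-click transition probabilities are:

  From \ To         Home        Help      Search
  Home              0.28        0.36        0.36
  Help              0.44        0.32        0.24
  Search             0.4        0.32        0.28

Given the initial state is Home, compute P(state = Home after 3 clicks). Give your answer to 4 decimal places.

Propagate the distribution vector 3 clicks from Home.
After 0 clicks: (1.0000, 0.0000, 0.0000)
After 1 click: (0.2800, 0.3600, 0.3600)
After 2 clicks: (0.3808, 0.3312, 0.2880)
After 3 clicks: (0.3676, 0.3352, 0.2972)
P(in Home after 3 clicks) = 0.3676

0.3676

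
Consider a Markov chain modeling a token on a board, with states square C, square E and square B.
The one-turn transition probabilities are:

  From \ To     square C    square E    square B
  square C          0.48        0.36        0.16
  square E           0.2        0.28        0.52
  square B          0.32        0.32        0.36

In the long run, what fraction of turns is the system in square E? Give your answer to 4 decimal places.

0.3206

Let the stationary distribution be π with π = πP and π_1 + π_2 + π_3 = 1.
π_1 = 0.48·π_1 + 0.2·π_2 + 0.32·π_3
π_2 = 0.36·π_1 + 0.28·π_2 + 0.32·π_3
Solving with the normalization constraint gives π = (0.3352, 0.3206, 0.3443).
So the stationary probability of square E is 0.3206.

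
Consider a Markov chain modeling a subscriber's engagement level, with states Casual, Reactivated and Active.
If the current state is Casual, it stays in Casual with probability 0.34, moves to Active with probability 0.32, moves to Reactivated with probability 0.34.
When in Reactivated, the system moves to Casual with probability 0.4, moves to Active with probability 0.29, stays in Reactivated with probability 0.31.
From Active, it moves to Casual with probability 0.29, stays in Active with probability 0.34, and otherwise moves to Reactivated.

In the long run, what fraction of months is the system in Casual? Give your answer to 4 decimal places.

0.3446

Let the stationary distribution be π with π = πP and π_1 + π_2 + π_3 = 1.
π_1 = 0.34·π_1 + 0.4·π_2 + 0.29·π_3
π_2 = 0.34·π_1 + 0.31·π_2 + 0.37·π_3
Solving with the normalization constraint gives π = (0.3446, 0.3393, 0.3161).
So the stationary probability of Casual is 0.3446.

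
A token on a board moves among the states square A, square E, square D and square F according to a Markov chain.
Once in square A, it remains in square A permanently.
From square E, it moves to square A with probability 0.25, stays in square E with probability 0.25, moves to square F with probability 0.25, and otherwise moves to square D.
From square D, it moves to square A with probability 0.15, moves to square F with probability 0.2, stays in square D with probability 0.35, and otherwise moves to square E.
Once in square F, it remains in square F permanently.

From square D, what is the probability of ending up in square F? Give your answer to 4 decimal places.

Let h(s) be the probability of absorption at square F starting from transient state s. Then h(square F) = 1 and h(square A) = 0. By first-step analysis:
h(square E) = 0.25·0 + 0.25·h(square E) + 0.25·h(square D) + 0.25·1
h(square D) = 0.15·0 + 0.3·h(square E) + 0.35·h(square D) + 0.2·1
Solving: h(square E) = 0.5152, h(square D) = 0.5455.
Starting from square D, the probability is 0.5455.

0.5455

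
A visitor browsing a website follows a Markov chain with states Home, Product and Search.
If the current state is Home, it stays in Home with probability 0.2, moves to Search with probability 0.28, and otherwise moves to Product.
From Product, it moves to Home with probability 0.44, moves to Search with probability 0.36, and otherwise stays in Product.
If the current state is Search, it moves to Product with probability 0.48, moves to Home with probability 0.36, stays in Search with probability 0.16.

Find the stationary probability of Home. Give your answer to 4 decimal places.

Let the stationary distribution be π with π = πP and π_1 + π_2 + π_3 = 1.
π_1 = 0.2·π_1 + 0.44·π_2 + 0.36·π_3
π_2 = 0.52·π_1 + 0.2·π_2 + 0.48·π_3
Solving with the normalization constraint gives π = (0.3369, 0.3855, 0.2775).
So the stationary probability of Home is 0.3369.

0.3369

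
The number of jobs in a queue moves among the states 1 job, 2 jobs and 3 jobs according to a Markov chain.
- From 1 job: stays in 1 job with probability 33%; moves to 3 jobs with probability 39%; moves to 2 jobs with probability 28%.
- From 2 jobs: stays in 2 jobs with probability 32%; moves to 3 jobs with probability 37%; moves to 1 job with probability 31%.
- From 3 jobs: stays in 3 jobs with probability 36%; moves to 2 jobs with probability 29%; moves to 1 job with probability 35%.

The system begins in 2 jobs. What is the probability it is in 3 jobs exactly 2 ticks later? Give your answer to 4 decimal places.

Sum over the intermediate state after 1 tick:
P = P(2 jobs→1 job)·P(1 job→3 jobs) + P(2 jobs→2 jobs)·P(2 jobs→3 jobs) + P(2 jobs→3 jobs)·P(3 jobs→3 jobs)
  = 0.31×0.39 + 0.32×0.37 + 0.37×0.36
  = 0.1209 + 0.1184 + 0.1332 = 0.3725

0.3725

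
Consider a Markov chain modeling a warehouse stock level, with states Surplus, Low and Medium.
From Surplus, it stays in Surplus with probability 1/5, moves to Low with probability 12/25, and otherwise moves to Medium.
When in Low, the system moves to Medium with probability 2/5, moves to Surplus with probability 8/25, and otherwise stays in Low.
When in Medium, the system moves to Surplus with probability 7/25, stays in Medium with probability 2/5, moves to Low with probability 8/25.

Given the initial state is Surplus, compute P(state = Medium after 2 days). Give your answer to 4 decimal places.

0.3840

Sum over the intermediate state after 1 day:
P = P(Surplus→Surplus)·P(Surplus→Medium) + P(Surplus→Low)·P(Low→Medium) + P(Surplus→Medium)·P(Medium→Medium)
  = 0.2×0.32 + 0.48×0.4 + 0.32×0.4
  = 0.0640 + 0.1920 + 0.1280 = 0.3840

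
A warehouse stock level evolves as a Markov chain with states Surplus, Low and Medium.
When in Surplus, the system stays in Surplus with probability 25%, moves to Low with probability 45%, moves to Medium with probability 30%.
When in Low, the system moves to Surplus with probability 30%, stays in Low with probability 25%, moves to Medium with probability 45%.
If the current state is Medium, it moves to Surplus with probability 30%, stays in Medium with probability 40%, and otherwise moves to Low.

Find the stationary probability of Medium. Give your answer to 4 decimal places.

0.3878

Let the stationary distribution be π with π = πP and π_1 + π_2 + π_3 = 1.
π_1 = 0.25·π_1 + 0.3·π_2 + 0.3·π_3
π_2 = 0.45·π_1 + 0.25·π_2 + 0.3·π_3
Solving with the normalization constraint gives π = (0.2857, 0.3265, 0.3878).
So the stationary probability of Medium is 0.3878.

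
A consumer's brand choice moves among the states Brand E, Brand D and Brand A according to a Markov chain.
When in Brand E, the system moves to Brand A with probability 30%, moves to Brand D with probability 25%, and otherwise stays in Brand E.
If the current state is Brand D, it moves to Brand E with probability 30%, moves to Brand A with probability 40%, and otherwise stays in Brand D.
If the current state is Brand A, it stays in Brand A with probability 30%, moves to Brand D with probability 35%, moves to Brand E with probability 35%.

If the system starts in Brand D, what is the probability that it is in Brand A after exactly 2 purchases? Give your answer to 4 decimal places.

0.3300

Sum over the intermediate state after 1 purchase:
P = P(Brand D→Brand E)·P(Brand E→Brand A) + P(Brand D→Brand D)·P(Brand D→Brand A) + P(Brand D→Brand A)·P(Brand A→Brand A)
  = 0.3×0.3 + 0.3×0.4 + 0.4×0.3
  = 0.0900 + 0.1200 + 0.1200 = 0.3300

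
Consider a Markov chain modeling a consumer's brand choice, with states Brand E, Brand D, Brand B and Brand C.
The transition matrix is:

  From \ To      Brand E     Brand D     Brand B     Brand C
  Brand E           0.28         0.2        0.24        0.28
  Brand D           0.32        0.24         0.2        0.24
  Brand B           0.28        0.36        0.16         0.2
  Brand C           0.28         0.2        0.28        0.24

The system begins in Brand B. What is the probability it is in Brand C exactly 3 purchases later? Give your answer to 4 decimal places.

0.2429

Propagate the distribution vector 3 purchases from Brand B.
After 0 purchases: (0.0000, 0.0000, 1.0000, 0.0000)
After 1 purchase: (0.2800, 0.3600, 0.1600, 0.2000)
After 2 purchases: (0.2944, 0.2400, 0.2208, 0.2448)
After 3 purchases: (0.2896, 0.2449, 0.2225, 0.2429)
P(in Brand C after 3 purchases) = 0.2429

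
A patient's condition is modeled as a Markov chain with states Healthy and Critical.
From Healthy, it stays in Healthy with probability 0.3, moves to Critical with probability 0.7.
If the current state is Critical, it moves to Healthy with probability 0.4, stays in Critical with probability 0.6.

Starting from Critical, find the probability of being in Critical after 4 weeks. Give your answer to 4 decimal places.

0.6364

Propagate the distribution vector 4 weeks from Critical.
After 0 weeks: (0.0000, 1.0000)
After 1 week: (0.4000, 0.6000)
After 2 weeks: (0.3600, 0.6400)
After 3 weeks: (0.3640, 0.6360)
After 4 weeks: (0.3636, 0.6364)
P(in Critical after 4 weeks) = 0.6364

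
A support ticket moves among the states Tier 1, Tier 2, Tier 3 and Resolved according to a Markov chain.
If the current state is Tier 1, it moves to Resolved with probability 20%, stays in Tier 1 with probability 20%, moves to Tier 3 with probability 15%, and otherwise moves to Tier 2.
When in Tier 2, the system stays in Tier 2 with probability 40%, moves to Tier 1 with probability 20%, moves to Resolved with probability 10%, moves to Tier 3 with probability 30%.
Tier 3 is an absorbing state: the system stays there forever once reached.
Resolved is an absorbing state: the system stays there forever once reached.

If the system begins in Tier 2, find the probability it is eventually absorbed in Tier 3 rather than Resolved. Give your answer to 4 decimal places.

Let h(s) be the probability of absorption at Tier 3 starting from transient state s. Then h(Tier 3) = 1 and h(Resolved) = 0. By first-step analysis:
h(Tier 1) = 0.2·h(Tier 1) + 0.45·h(Tier 2) + 0.15·1 + 0.2·0
h(Tier 2) = 0.2·h(Tier 1) + 0.4·h(Tier 2) + 0.3·1 + 0.1·0
Solving: h(Tier 1) = 0.5769, h(Tier 2) = 0.6923.
Starting from Tier 2, the probability is 0.6923.

0.6923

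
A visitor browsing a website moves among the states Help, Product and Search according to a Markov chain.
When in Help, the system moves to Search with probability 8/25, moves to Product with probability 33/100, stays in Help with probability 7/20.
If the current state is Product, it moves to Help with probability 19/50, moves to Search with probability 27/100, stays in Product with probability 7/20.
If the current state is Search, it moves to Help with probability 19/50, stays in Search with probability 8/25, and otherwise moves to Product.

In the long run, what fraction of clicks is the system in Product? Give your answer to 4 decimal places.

0.3274

Let the stationary distribution be π with π = πP and π_1 + π_2 + π_3 = 1.
π_1 = 0.35·π_1 + 0.38·π_2 + 0.38·π_3
π_2 = 0.33·π_1 + 0.35·π_2 + 0.3·π_3
Solving with the normalization constraint gives π = (0.3689, 0.3274, 0.3036).
So the stationary probability of Product is 0.3274.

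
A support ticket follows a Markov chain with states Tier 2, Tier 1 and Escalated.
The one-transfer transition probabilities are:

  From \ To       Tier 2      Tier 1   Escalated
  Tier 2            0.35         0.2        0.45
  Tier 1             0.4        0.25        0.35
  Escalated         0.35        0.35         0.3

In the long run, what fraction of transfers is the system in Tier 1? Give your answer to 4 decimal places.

Let the stationary distribution be π with π = πP and π_1 + π_2 + π_3 = 1.
π_1 = 0.35·π_1 + 0.4·π_2 + 0.35·π_3
π_2 = 0.2·π_1 + 0.25·π_2 + 0.35·π_3
Solving with the normalization constraint gives π = (0.3634, 0.2686, 0.3679).
So the stationary probability of Tier 1 is 0.2686.

0.2686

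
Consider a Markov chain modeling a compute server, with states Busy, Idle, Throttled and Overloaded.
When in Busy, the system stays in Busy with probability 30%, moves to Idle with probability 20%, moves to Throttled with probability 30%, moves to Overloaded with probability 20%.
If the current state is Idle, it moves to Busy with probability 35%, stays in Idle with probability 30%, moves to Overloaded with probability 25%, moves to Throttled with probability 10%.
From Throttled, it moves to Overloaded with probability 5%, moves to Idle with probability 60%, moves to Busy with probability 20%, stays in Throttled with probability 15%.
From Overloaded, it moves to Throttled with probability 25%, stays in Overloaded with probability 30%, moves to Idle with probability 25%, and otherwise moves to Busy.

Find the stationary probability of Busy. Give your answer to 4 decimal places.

0.2757

Let the stationary distribution be π with π = πP and π_1 + π_2 + π_3 + π_4 = 1.
π_1 = 0.3·π_1 + 0.35·π_2 + 0.2·π_3 + 0.2·π_4
π_2 = 0.2·π_1 + 0.3·π_2 + 0.6·π_3 + 0.25·π_4
π_3 = 0.3·π_1 + 0.1·π_2 + 0.15·π_3 + 0.25·π_4
Solving with the normalization constraint gives π = (0.2757, 0.3209, 0.1960, 0.2074).
So the stationary probability of Busy is 0.2757.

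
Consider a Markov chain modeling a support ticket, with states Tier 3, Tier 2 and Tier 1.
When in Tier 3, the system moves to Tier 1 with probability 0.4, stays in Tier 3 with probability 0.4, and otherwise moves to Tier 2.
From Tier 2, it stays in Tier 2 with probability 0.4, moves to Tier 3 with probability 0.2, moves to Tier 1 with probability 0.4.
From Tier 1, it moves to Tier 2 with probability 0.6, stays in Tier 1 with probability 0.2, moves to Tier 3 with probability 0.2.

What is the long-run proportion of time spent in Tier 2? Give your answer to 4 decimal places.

0.4167

Let the stationary distribution be π with π = πP and π_1 + π_2 + π_3 = 1.
π_1 = 0.4·π_1 + 0.2·π_2 + 0.2·π_3
π_2 = 0.2·π_1 + 0.4·π_2 + 0.6·π_3
Solving with the normalization constraint gives π = (0.2500, 0.4167, 0.3333).
So the stationary probability of Tier 2 is 0.4167.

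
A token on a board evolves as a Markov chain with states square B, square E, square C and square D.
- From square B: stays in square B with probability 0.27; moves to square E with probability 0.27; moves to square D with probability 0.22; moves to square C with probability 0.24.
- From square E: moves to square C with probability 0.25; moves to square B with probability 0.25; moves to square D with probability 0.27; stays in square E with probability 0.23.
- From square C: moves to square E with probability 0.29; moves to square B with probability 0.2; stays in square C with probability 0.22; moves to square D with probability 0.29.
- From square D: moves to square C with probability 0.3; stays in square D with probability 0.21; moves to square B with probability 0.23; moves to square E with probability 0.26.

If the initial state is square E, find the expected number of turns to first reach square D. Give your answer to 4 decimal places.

3.8071

Let t(s) be the expected number of turns to first reach square D from state s, with t(square D) = 0. Conditioning on the first turn:
t(square B) = 1 + 0.27·t(square B) + 0.27·t(square E) + 0.24·t(square C)
t(square E) = 1 + 0.25·t(square B) + 0.23·t(square E) + 0.25·t(square C)
t(square C) = 1 + 0.2·t(square B) + 0.29·t(square E) + 0.22·t(square C)
Solving: t(square B) = 4.0022, t(square E) = 3.8071, t(square C) = 3.7237.
Expected turns from square E to square D: 3.8071.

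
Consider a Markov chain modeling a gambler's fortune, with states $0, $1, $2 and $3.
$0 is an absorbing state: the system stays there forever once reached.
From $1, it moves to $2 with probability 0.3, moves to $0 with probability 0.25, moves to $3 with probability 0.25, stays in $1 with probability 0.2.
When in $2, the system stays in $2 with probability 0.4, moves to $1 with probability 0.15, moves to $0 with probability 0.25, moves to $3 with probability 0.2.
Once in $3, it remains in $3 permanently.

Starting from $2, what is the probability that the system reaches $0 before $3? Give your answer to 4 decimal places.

Let h(s) be the probability of absorption at $0 starting from transient state s. Then h($0) = 1 and h($3) = 0. By first-step analysis:
h($1) = 0.25·1 + 0.2·h($1) + 0.3·h($2) + 0.25·0
h($2) = 0.25·1 + 0.15·h($1) + 0.4·h($2) + 0.2·0
Solving: h($1) = 0.5172, h($2) = 0.5460.
Starting from $2, the probability is 0.5460.

0.5460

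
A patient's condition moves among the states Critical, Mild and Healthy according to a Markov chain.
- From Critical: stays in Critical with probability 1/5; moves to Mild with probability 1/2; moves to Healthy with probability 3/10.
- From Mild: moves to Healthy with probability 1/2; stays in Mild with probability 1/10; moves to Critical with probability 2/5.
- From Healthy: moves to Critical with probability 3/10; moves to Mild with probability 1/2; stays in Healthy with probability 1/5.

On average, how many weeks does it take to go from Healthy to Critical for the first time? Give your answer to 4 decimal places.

Let t(s) be the expected number of weeks to first reach Critical from state s, with t(Critical) = 0. Conditioning on the first week:
t(Mild) = 1 + 0.1·t(Mild) + 0.5·t(Healthy)
t(Healthy) = 1 + 0.5·t(Mild) + 0.2·t(Healthy)
Solving: t(Mild) = 2.7660, t(Healthy) = 2.9787.
Expected weeks from Healthy to Critical: 2.9787.

2.9787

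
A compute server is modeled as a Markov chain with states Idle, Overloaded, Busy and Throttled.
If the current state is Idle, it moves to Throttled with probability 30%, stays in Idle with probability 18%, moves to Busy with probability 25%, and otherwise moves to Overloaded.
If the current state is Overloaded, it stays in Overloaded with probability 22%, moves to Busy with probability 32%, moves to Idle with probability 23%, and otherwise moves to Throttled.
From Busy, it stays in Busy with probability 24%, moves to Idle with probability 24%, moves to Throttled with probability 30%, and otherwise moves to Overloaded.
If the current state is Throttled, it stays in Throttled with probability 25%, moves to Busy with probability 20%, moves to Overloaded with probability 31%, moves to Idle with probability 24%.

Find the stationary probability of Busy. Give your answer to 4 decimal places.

Let the stationary distribution be π with π = πP and π_1 + π_2 + π_3 + π_4 = 1.
π_1 = 0.18·π_1 + 0.23·π_2 + 0.24·π_3 + 0.24·π_4
π_2 = 0.27·π_1 + 0.22·π_2 + 0.22·π_3 + 0.31·π_4
π_3 = 0.25·π_1 + 0.32·π_2 + 0.24·π_3 + 0.2·π_4
Solving with the normalization constraint gives π = (0.2240, 0.2554, 0.2519, 0.2687).
So the stationary probability of Busy is 0.2519.

0.2519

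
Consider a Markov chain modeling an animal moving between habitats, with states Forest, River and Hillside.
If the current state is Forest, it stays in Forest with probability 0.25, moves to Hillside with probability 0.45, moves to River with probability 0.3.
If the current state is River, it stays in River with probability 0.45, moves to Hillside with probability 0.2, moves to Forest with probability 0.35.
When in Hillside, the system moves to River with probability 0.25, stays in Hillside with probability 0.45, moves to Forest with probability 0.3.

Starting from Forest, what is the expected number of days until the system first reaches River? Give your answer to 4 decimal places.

Let t(s) be the expected number of days to first reach River from state s, with t(River) = 0. Conditioning on the first day:
t(Forest) = 1 + 0.25·t(Forest) + 0.45·t(Hillside)
t(Hillside) = 1 + 0.3·t(Forest) + 0.45·t(Hillside)
Solving: t(Forest) = 3.6036, t(Hillside) = 3.7838.
Expected days from Forest to River: 3.6036.

3.6036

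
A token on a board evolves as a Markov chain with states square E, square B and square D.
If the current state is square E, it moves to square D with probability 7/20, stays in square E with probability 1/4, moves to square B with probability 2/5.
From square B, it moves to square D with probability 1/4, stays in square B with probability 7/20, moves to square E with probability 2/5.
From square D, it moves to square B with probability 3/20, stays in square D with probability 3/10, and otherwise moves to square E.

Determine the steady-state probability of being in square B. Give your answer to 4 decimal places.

0.3086

Let the stationary distribution be π with π = πP and π_1 + π_2 + π_3 = 1.
π_1 = 0.25·π_1 + 0.4·π_2 + 0.55·π_3
π_2 = 0.4·π_1 + 0.35·π_2 + 0.15·π_3
Solving with the normalization constraint gives π = (0.3875, 0.3086, 0.3039).
So the stationary probability of square B is 0.3086.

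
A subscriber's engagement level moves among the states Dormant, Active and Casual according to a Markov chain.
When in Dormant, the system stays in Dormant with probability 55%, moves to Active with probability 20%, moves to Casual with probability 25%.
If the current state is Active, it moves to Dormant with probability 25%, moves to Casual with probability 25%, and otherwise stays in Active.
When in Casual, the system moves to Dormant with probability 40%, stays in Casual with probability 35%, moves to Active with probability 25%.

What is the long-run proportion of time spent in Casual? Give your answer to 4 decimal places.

0.2778

Let the stationary distribution be π with π = πP and π_1 + π_2 + π_3 = 1.
π_1 = 0.55·π_1 + 0.25·π_2 + 0.4·π_3
π_2 = 0.2·π_1 + 0.5·π_2 + 0.25·π_3
Solving with the normalization constraint gives π = (0.4167, 0.3056, 0.2778).
So the stationary probability of Casual is 0.2778.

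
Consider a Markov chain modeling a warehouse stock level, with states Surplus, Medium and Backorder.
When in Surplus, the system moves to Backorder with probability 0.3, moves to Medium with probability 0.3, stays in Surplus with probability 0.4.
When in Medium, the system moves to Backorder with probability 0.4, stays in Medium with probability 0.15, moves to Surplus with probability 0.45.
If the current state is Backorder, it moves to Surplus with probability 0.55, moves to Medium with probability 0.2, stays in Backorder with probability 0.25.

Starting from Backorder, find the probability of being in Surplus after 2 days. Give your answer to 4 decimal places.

Sum over the intermediate state after 1 day:
P = P(Backorder→Surplus)·P(Surplus→Surplus) + P(Backorder→Medium)·P(Medium→Surplus) + P(Backorder→Backorder)·P(Backorder→Surplus)
  = 0.55×0.4 + 0.2×0.45 + 0.25×0.55
  = 0.2200 + 0.0900 + 0.1375 = 0.4475

0.4475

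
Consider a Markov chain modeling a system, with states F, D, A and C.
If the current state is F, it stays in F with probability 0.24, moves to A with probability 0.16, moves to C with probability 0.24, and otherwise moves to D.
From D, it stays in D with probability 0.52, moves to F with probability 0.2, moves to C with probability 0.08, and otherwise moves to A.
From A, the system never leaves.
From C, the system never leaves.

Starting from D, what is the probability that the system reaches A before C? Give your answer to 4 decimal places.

Let h(s) be the probability of absorption at A starting from transient state s. Then h(A) = 1 and h(C) = 0. By first-step analysis:
h(F) = 0.24·h(F) + 0.36·h(D) + 0.16·1 + 0.24·0
h(D) = 0.2·h(F) + 0.52·h(D) + 0.2·1 + 0.08·0
Solving: h(F) = 0.5082, h(D) = 0.6284.
Starting from D, the probability is 0.6284.

0.6284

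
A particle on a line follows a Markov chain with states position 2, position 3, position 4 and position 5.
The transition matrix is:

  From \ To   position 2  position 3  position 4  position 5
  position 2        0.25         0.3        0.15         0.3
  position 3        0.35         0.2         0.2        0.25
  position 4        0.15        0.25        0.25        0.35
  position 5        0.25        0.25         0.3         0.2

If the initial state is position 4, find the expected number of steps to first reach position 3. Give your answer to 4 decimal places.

Let t(s) be the expected number of steps to first reach position 3 from state s, with t(position 3) = 0. Conditioning on the first step:
t(position 2) = 1 + 0.25·t(position 2) + 0.15·t(position 4) + 0.3·t(position 5)
t(position 4) = 1 + 0.15·t(position 2) + 0.25·t(position 4) + 0.35·t(position 5)
t(position 5) = 1 + 0.25·t(position 2) + 0.3·t(position 4) + 0.2·t(position 5)
Solving: t(position 2) = 3.6338, t(position 4) = 3.8465, t(position 5) = 3.8280.
Expected steps from position 4 to position 3: 3.8465.

3.8465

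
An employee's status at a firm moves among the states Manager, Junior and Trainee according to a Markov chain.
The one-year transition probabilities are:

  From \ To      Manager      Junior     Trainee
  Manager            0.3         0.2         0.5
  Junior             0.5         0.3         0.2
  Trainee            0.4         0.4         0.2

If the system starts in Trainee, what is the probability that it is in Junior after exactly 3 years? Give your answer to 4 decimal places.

0.2920

Propagate the distribution vector 3 years from Trainee.
After 0 years: (0.0000, 0.0000, 1.0000)
After 1 year: (0.4000, 0.4000, 0.2000)
After 2 years: (0.4000, 0.2800, 0.3200)
After 3 years: (0.3880, 0.2920, 0.3200)
P(in Junior after 3 years) = 0.2920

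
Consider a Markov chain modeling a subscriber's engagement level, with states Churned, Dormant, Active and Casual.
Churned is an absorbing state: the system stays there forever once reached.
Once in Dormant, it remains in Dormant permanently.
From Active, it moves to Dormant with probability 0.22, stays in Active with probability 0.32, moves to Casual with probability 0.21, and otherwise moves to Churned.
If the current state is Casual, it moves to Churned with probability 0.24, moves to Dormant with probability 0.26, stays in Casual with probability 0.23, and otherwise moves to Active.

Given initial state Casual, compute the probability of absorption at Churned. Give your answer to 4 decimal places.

0.4941

Let h(s) be the probability of absorption at Churned starting from transient state s. Then h(Churned) = 1 and h(Dormant) = 0. By first-step analysis:
h(Active) = 0.25·1 + 0.22·0 + 0.32·h(Active) + 0.21·h(Casual)
h(Casual) = 0.24·1 + 0.26·0 + 0.27·h(Active) + 0.23·h(Casual)
Solving: h(Active) = 0.5202, h(Casual) = 0.4941.
Starting from Casual, the probability is 0.4941.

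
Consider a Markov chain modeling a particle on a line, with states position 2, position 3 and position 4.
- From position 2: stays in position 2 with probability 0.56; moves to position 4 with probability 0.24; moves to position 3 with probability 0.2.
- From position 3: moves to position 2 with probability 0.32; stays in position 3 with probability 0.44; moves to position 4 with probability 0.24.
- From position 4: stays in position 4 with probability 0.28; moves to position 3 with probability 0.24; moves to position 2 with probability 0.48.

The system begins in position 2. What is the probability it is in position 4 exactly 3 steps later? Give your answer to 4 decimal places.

0.2500

Propagate the distribution vector 3 steps from position 2.
After 0 steps: (1.0000, 0.0000, 0.0000)
After 1 step: (0.5600, 0.2000, 0.2400)
After 2 steps: (0.4928, 0.2576, 0.2496)
After 3 steps: (0.4782, 0.2718, 0.2500)
P(in position 4 after 3 steps) = 0.2500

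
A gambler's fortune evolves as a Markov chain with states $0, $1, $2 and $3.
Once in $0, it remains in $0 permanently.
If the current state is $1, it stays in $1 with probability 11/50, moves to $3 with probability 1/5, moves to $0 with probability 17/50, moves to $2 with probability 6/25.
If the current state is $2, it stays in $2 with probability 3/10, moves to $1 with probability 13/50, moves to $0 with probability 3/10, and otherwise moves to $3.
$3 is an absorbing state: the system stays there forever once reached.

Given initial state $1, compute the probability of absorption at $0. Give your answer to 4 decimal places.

Let h(s) be the probability of absorption at $0 starting from transient state s. Then h($0) = 1 and h($3) = 0. By first-step analysis:
h($1) = 0.34·1 + 0.22·h($1) + 0.24·h($2) + 0.2·0
h($2) = 0.3·1 + 0.26·h($1) + 0.3·h($2) + 0.14·0
Solving: h($1) = 0.6410, h($2) = 0.6667.
Starting from $1, the probability is 0.6410.

0.6410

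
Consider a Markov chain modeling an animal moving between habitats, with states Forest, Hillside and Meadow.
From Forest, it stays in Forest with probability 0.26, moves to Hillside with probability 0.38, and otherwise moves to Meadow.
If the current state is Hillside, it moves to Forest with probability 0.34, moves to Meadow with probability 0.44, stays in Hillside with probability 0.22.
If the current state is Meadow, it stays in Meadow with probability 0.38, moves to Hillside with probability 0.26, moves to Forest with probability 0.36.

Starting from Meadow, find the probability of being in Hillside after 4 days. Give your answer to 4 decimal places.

0.2872

Propagate the distribution vector 4 days from Meadow.
After 0 days: (0.0000, 0.0000, 1.0000)
After 1 day: (0.3600, 0.2600, 0.3800)
After 2 days: (0.3188, 0.2928, 0.3884)
After 3 days: (0.3223, 0.2865, 0.3912)
After 4 days: (0.3220, 0.2872, 0.3907)
P(in Hillside after 4 days) = 0.2872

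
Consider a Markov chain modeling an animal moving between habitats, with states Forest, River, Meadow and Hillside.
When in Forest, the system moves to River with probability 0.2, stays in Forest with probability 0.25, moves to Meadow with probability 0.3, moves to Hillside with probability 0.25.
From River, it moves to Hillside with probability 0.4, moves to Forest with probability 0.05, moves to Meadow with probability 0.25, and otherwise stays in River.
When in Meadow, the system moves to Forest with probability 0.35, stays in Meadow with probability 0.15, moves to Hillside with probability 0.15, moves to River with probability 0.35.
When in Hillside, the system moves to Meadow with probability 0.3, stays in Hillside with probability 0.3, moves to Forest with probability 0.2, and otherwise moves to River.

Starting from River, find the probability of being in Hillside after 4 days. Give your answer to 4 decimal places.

0.2786

Propagate the distribution vector 4 days from River.
After 0 days: (0.0000, 1.0000, 0.0000, 0.0000)
After 1 day: (0.0500, 0.3000, 0.2500, 0.4000)
After 2 days: (0.1950, 0.2675, 0.2475, 0.2900)
After 3 days: (0.2068, 0.2639, 0.2495, 0.2799)
After 4 days: (0.2082, 0.2638, 0.2494, 0.2786)
P(in Hillside after 4 days) = 0.2786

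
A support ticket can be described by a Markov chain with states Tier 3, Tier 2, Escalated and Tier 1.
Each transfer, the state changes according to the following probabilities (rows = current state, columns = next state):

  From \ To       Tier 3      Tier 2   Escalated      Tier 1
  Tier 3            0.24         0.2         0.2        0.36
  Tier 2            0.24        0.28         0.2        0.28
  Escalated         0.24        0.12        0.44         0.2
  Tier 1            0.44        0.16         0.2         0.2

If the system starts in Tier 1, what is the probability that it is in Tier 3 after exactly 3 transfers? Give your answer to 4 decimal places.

0.2966

Propagate the distribution vector 3 transfers from Tier 1.
After 0 transfers: (0.0000, 0.0000, 0.0000, 1.0000)
After 1 transfer: (0.4400, 0.1600, 0.2000, 0.2000)
After 2 transfers: (0.2800, 0.1888, 0.2480, 0.2832)
After 3 transfers: (0.2966, 0.1839, 0.2595, 0.2599)
P(in Tier 3 after 3 transfers) = 0.2966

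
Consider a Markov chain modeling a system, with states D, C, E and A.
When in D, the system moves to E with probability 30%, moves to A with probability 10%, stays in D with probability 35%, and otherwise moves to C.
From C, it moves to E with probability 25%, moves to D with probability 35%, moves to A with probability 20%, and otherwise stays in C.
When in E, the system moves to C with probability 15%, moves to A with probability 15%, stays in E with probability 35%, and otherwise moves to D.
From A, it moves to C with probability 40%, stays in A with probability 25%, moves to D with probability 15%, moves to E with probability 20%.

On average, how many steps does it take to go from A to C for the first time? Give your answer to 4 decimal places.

Let t(s) be the expected number of steps to first reach C from state s, with t(C) = 0. Conditioning on the first step:
t(D) = 1 + 0.35·t(D) + 0.3·t(E) + 0.1·t(A)
t(E) = 1 + 0.35·t(D) + 0.35·t(E) + 0.15·t(A)
t(A) = 1 + 0.15·t(D) + 0.2·t(E) + 0.25·t(A)
Solving: t(D) = 4.1640, t(E) = 4.5612, t(A) = 3.3824.
Expected steps from A to C: 3.3824.

3.3824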